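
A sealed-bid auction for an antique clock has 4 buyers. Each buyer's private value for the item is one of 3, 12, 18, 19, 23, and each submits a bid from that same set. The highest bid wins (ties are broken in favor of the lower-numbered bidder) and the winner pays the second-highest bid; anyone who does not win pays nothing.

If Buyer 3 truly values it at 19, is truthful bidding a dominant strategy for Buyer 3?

Yes

Check each profile of the others' bids and compare truth against every alternative bid.
Others bid (3, 3, 3): truth gives 16, best alternative gives 16.
Others bid (3, 3, 12): truth gives 7, best alternative gives 7.
Others bid (3, 12, 3): truth gives 7, best alternative gives 7.
Others bid (3, 12, 12): truth gives 7, best alternative gives 7.
Others bid (12, 3, 3): truth gives 7, best alternative gives 7.
Others bid (12, 3, 12): truth gives 7, best alternative gives 7.
(Remaining 119 profiles checked similarly; truth is weakly best in each.)
In every case the truthful bid is at least as good as any alternative, so it is a dominant strategy.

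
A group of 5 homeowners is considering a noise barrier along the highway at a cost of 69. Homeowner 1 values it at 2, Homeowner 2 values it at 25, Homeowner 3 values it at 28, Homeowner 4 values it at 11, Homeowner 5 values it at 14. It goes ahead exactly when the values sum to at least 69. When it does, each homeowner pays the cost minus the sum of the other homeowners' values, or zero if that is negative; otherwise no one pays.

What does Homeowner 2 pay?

14

Total value 80 ≥ cost 69, so the project is built.
The other homeowners' values sum to 55.
Cost minus that sum is 69 - 55 = 14.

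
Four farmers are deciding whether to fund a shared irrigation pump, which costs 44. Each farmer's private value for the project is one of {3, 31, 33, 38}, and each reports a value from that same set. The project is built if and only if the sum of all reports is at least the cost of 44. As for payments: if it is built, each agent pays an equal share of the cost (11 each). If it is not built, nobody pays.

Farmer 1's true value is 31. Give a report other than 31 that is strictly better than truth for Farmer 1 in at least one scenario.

Suppose Farmer 2 reports 3, Farmer 3 reports 3 and Farmer 4 reports 3.
Report 31: project not built, utility 0.
Report 38: project built, pays 11, utility 31 - 11 = 20.
So reporting 38 beats truth here (20 > 0).

38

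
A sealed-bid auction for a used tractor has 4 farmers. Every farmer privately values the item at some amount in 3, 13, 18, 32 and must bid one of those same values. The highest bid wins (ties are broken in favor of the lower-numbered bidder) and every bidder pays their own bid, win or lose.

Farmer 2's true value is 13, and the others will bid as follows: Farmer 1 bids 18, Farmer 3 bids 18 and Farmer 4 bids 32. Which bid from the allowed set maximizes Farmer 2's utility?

3

Bid 3: loses but pays 3, utility -3.
Bid 13: loses but pays 13, utility -13.
Bid 18: loses but pays 18, utility -18.
Bid 32: wins, pays 32, utility 13 - 32 = -19.
The best choice is 3 with utility -3.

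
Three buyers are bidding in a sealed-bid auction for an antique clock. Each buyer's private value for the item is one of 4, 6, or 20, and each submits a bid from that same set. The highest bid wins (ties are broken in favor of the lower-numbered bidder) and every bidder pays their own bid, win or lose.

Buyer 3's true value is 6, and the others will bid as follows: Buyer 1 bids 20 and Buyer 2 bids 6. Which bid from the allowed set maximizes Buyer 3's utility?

4

Bid 4: loses but pays 4, utility -4.
Bid 6: loses but pays 6, utility -6.
Bid 20: loses but pays 20, utility -20.
The best choice is 4 with utility -4.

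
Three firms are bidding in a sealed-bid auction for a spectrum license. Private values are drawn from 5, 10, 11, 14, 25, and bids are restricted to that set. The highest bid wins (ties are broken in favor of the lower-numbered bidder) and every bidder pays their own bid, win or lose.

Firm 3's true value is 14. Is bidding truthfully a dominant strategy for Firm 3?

No

Consider the case where Firm 1 bids 5 and Firm 2 bids 5.
Truthful bid 14: wins, pays 14, utility 14 - 14 = 0.
Bid 10 instead: wins, pays 10, utility 14 - 10 = 4.
Since 4 > 0, bidding 10 is strictly better here, so truthful bidding is not dominant.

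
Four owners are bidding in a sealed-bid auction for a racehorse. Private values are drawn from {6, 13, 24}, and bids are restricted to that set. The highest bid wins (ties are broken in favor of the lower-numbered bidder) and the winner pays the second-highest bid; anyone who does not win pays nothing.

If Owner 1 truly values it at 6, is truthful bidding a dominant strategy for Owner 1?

Check each profile of the others' bids and compare truth against every alternative bid.
Others bid (6, 6, 13): truth gives 0, best alternative gives -7.
Others bid (6, 13, 6): truth gives 0, best alternative gives -7.
Others bid (6, 13, 13): truth gives 0, best alternative gives -7.
Others bid (13, 6, 6): truth gives 0, best alternative gives -7.
Others bid (13, 6, 13): truth gives 0, best alternative gives -7.
Others bid (13, 13, 6): truth gives 0, best alternative gives -7.
(Remaining 21 profiles checked similarly; truth is weakly best in each.)
In every case the truthful bid is at least as good as any alternative, so it is a dominant strategy.

Yes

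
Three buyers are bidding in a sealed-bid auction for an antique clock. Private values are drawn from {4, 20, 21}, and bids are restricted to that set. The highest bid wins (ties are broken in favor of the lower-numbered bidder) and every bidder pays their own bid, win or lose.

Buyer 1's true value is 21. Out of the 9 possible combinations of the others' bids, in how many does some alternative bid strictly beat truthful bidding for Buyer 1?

Others bid (4, 4): truth gives 0; bid 4 gives 17 > 0. Violating.
Others bid (4, 20): truth gives 0; bid 20 gives 1 > 0. Violating.
Others bid (20, 4): truth gives 0; bid 20 gives 1 > 0. Violating.
Others bid (20, 20): truth gives 0; bid 20 gives 1 > 0. Violating.
Others bid (4, 21): truth gives 0; no alternative beats it.
Others bid (20, 21): truth gives 0; no alternative beats it.
(Checking all 9 profiles: 4 have a profitable deviation, 5 do not.)

4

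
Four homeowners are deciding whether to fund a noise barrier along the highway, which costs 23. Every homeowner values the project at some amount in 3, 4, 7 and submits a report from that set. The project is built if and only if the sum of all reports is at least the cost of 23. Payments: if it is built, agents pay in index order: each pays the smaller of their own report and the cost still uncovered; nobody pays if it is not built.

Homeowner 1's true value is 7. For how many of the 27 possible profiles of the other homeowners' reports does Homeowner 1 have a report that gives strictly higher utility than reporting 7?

Others report (7, 7, 7): truth gives 0; report 3 gives 4 > 0. Violating.
Others report (3, 3, 3): truth gives 0; no alternative beats it.
Others report (3, 3, 4): truth gives 0; no alternative beats it.
(Checking all 27 profiles: 1 has a profitable deviation, 26 do not.)

1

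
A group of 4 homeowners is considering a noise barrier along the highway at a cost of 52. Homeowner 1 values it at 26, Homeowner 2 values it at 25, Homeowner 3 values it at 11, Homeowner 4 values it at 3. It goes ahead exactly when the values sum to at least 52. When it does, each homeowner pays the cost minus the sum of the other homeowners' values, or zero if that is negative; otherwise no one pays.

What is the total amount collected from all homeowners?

Total value 65 ≥ cost 52, so it is built.
Homeowner 1: others sum to 39; max(0, 52 - 39) = 13.
Homeowner 2: others sum to 40; max(0, 52 - 40) = 12.
Homeowner 3: others sum to 54; max(0, 52 - 54) = 0.
Homeowner 4: others sum to 62; max(0, 52 - 62) = 0.
Total collected = 13 + 12 + 0 + 0 = 25.

25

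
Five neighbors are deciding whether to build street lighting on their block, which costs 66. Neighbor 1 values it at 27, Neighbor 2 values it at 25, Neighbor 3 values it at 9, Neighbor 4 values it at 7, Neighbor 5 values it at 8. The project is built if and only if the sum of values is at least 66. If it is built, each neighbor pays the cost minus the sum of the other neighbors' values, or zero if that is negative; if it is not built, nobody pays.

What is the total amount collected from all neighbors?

32

Total value 76 ≥ cost 66, so it is built.
Neighbor 1: others sum to 49; max(0, 66 - 49) = 17.
Neighbor 2: others sum to 51; max(0, 66 - 51) = 15.
Neighbor 3: others sum to 67; max(0, 66 - 67) = 0.
Neighbor 4: others sum to 69; max(0, 66 - 69) = 0.
Neighbor 5: others sum to 68; max(0, 66 - 68) = 0.
Total collected = 17 + 15 + 0 + 0 + 0 = 32.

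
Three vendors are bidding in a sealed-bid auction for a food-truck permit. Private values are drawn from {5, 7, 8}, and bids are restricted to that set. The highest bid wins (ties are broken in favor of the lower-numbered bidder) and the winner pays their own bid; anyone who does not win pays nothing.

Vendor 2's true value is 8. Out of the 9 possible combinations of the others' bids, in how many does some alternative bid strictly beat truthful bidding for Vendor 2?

Others bid (5, 5): truth gives 0; bid 7 gives 1 > 0. Violating.
Others bid (5, 7): truth gives 0; bid 7 gives 1 > 0. Violating.
Others bid (5, 8): truth gives 0; no alternative beats it.
Others bid (7, 5): truth gives 0; no alternative beats it.
(Checking all 9 profiles: 2 have a profitable deviation, 7 do not.)

2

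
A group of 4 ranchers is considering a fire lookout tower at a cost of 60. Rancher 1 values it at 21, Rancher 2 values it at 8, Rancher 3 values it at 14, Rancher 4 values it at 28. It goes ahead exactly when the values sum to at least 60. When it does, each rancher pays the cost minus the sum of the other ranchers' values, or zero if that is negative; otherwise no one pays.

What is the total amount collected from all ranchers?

30

Total value 71 ≥ cost 60, so it is built.
Rancher 1: others sum to 50; max(0, 60 - 50) = 10.
Rancher 2: others sum to 63; max(0, 60 - 63) = 0.
Rancher 3: others sum to 57; max(0, 60 - 57) = 3.
Rancher 4: others sum to 43; max(0, 60 - 43) = 17.
Total collected = 10 + 0 + 3 + 17 = 30.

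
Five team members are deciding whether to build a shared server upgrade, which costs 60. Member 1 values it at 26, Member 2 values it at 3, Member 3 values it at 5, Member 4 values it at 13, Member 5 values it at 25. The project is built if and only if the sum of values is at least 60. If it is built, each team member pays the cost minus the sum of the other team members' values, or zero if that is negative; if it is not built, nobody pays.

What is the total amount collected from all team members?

28

Total value 72 ≥ cost 60, so it is built.
Member 1: others sum to 46; max(0, 60 - 46) = 14.
Member 2: others sum to 69; max(0, 60 - 69) = 0.
Member 3: others sum to 67; max(0, 60 - 67) = 0.
Member 4: others sum to 59; max(0, 60 - 59) = 1.
Member 5: others sum to 47; max(0, 60 - 47) = 13.
Total collected = 14 + 0 + 0 + 1 + 13 = 28.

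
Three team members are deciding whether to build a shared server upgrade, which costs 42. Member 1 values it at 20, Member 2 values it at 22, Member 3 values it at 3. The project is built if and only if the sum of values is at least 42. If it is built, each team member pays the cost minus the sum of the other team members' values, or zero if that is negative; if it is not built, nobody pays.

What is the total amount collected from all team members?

36

Total value 45 ≥ cost 42, so it is built.
Member 1: others sum to 25; max(0, 42 - 25) = 17.
Member 2: others sum to 23; max(0, 42 - 23) = 19.
Member 3: others sum to 42; max(0, 42 - 42) = 0.
Total collected = 17 + 19 + 0 = 36.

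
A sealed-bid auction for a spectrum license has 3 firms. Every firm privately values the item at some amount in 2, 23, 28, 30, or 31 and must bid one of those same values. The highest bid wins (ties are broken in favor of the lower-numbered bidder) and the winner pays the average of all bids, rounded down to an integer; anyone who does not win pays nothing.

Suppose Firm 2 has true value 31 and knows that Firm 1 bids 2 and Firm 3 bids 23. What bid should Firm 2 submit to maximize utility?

Bid 2: loses, pays 0, utility 0.
Bid 23: wins, pays 16, utility 31 - 16 = 15.
Bid 28: wins, pays 17, utility 31 - 17 = 14.
Bid 30: wins, pays 18, utility 31 - 18 = 13.
Bid 31: wins, pays 18, utility 31 - 18 = 13.
The best choice is 23 with utility 15.

23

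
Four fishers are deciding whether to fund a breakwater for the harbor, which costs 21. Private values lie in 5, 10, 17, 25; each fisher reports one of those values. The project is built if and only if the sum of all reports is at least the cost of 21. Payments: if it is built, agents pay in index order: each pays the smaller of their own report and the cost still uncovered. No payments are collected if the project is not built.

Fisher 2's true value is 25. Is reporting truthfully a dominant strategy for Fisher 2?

Consider the case where Fisher 1 reports 5, Fisher 3 reports 5 and Fisher 4 reports 5.
Truthful report 25: project built, pays 16, utility 25 - 16 = 9.
Report 10 instead: project built, pays 10, utility 25 - 10 = 15.
Since 15 > 9, reporting 10 is strictly better here, so truthful reporting is not dominant.

No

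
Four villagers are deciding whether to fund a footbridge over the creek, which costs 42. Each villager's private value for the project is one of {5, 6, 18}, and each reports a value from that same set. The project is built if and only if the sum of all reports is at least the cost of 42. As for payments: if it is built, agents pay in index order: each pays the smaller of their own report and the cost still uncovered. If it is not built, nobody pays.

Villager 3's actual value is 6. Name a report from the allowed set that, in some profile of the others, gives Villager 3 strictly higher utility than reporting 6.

5

Suppose Villager 1 reports 5, Villager 2 reports 18 and Villager 4 reports 18.
Report 6: project built, pays 6, utility 6 - 6 = 0.
Report 5: project built, pays 5, utility 6 - 5 = 1.
So reporting 5 beats truth here (1 > 0).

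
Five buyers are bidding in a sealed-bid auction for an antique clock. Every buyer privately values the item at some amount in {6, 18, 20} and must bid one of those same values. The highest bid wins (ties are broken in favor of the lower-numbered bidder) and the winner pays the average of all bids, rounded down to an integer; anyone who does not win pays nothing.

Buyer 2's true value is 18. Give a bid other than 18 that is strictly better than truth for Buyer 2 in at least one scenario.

Suppose Buyer 1 bids 6, Buyer 3 bids 6, Buyer 4 bids 6 and Buyer 5 bids 20.
Bid 18: loses, pays 0, utility 0.
Bid 20: wins, pays 11, utility 18 - 11 = 7.
So bidding 20 beats truth here (7 > 0).

20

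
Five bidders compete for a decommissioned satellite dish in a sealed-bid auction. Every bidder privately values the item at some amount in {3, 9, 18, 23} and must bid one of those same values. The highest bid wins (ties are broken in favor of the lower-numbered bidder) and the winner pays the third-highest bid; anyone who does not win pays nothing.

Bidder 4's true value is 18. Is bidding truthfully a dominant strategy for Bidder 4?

No

Consider the case where Bidder 1 bids 3, Bidder 2 bids 3, Bidder 3 bids 3 and Bidder 5 bids 23.
Truthful bid 18: loses, pays 0, utility 0.
Bid 23 instead: wins, pays 3, utility 18 - 3 = 15.
Since 15 > 0, bidding 23 is strictly better here, so truthful bidding is not dominant.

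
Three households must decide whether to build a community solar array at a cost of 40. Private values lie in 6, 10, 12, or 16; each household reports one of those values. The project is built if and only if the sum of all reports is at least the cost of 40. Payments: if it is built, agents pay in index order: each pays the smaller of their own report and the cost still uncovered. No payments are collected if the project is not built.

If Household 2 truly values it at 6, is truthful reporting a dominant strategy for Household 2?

Check each profile of the others' reports and compare truth against every alternative report.
Others report (16, 16): truth gives 0, best alternative gives -4.
Others report (6, 6): truth gives 0, best alternative gives 0.
Others report (6, 10): truth gives 0, best alternative gives 0.
Others report (6, 12): truth gives 0, best alternative gives 0.
Others report (6, 16): truth gives 0, best alternative gives 0.
Others report (10, 6): truth gives 0, best alternative gives 0.
(Remaining 10 profiles checked similarly; truth is weakly best in each.)
In every case the truthful report is at least as good as any alternative, so it is a dominant strategy.

Yes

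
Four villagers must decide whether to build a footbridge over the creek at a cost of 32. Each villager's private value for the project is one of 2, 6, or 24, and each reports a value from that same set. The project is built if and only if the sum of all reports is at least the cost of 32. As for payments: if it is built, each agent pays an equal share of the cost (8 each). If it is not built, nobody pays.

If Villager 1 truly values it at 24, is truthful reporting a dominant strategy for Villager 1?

Check each profile of the others' reports and compare truth against every alternative report.
Others report (2, 2, 6): truth gives 16, best alternative gives 0.
Others report (2, 6, 2): truth gives 16, best alternative gives 0.
Others report (2, 6, 6): truth gives 16, best alternative gives 0.
Others report (6, 2, 2): truth gives 16, best alternative gives 0.
Others report (6, 2, 6): truth gives 16, best alternative gives 0.
Others report (6, 6, 2): truth gives 16, best alternative gives 0.
(Remaining 21 profiles checked similarly; truth is weakly best in each.)
In every case the truthful report is at least as good as any alternative, so it is a dominant strategy.

Yes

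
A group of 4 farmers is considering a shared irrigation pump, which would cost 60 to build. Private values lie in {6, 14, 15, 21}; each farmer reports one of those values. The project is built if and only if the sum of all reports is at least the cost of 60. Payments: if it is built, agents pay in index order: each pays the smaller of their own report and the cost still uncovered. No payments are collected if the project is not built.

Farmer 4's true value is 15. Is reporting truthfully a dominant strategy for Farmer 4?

Check each profile of the others' reports and compare truth against every alternative report.
Others report (21, 21, 21): truth gives 15, best alternative gives 15.
Others report (15, 21, 21): truth gives 12, best alternative gives 12.
Others report (21, 15, 21): truth gives 12, best alternative gives 12.
Others report (21, 21, 15): truth gives 12, best alternative gives 12.
Others report (14, 21, 21): truth gives 11, best alternative gives 11.
Others report (21, 14, 21): truth gives 11, best alternative gives 11.
(Remaining 58 profiles checked similarly; truth is weakly best in each.)
In every case the truthful report is at least as good as any alternative, so it is a dominant strategy.

Yes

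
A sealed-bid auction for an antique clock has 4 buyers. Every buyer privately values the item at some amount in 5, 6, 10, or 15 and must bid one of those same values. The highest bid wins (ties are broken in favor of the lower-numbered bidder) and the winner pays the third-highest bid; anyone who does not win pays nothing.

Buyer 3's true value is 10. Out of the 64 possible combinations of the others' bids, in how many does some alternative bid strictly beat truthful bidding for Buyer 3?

12

Others bid (5, 5, 15): truth gives 0; bid 15 gives 5 > 0. Violating.
Others bid (5, 6, 15): truth gives 0; bid 15 gives 4 > 0. Violating.
Others bid (5, 10, 5): truth gives 0; bid 15 gives 5 > 0. Violating.
Others bid (5, 10, 6): truth gives 0; bid 15 gives 4 > 0. Violating.
Others bid (5, 5, 5): truth gives 5; no alternative beats it.
Others bid (5, 5, 6): truth gives 5; no alternative beats it.
(Checking all 64 profiles: 12 have a profitable deviation, 52 do not.)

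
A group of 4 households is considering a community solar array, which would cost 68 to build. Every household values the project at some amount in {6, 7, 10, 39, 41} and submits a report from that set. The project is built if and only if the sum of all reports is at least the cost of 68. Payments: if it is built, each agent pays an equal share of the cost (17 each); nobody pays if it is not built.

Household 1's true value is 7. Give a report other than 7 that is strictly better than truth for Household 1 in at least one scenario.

Suppose Household 2 reports 10, Household 3 reports 10 and Household 4 reports 41.
Report 7: project built, pays 17, utility 7 - 17 = -10.
Report 6: project not built, utility 0.
So reporting 6 beats truth here (0 > -10).

6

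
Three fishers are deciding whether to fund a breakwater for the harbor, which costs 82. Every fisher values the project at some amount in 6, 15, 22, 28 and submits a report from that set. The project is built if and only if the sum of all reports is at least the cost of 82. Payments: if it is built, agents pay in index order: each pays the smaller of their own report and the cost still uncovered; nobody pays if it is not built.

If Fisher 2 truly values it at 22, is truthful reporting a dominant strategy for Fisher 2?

Yes

Check each profile of the others' reports and compare truth against every alternative report.
Others report (6, 6): truth gives 0, best alternative gives 0.
Others report (6, 15): truth gives 0, best alternative gives 0.
Others report (6, 22): truth gives 0, best alternative gives 0.
Others report (6, 28): truth gives 0, best alternative gives 0.
Others report (15, 6): truth gives 0, best alternative gives 0.
Others report (15, 15): truth gives 0, best alternative gives 0.
(Remaining 10 profiles checked similarly; truth is weakly best in each.)
In every case the truthful report is at least as good as any alternative, so it is a dominant strategy.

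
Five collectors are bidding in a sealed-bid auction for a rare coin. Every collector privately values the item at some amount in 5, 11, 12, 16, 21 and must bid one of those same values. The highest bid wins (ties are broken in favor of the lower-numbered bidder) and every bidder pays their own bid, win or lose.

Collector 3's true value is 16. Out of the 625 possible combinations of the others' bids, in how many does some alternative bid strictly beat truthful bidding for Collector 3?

517

Others bid (5, 5, 5, 5): truth gives 0; bid 11 gives 5 > 0. Violating.
Others bid (5, 5, 5, 11): truth gives 0; bid 11 gives 5 > 0. Violating.
Others bid (5, 5, 5, 12): truth gives 0; bid 12 gives 4 > 0. Violating.
Others bid (5, 5, 5, 21): truth gives -16; bid 5 gives -5 > -16. Violating.
Others bid (5, 5, 5, 16): truth gives 0; no alternative beats it.
Others bid (5, 5, 11, 16): truth gives 0; no alternative beats it.
(Checking all 625 profiles: 517 have a profitable deviation, 108 do not.)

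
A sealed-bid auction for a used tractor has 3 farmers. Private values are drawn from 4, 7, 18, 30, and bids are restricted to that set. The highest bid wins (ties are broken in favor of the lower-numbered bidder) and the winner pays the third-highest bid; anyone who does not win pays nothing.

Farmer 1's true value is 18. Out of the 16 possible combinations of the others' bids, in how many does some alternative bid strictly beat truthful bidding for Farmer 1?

4

Others bid (4, 30): truth gives 0; bid 30 gives 14 > 0. Violating.
Others bid (7, 30): truth gives 0; bid 30 gives 11 > 0. Violating.
Others bid (30, 4): truth gives 0; bid 30 gives 14 > 0. Violating.
Others bid (30, 7): truth gives 0; bid 30 gives 11 > 0. Violating.
Others bid (4, 4): truth gives 14; no alternative beats it.
Others bid (4, 7): truth gives 14; no alternative beats it.
(Checking all 16 profiles: 4 have a profitable deviation, 12 do not.)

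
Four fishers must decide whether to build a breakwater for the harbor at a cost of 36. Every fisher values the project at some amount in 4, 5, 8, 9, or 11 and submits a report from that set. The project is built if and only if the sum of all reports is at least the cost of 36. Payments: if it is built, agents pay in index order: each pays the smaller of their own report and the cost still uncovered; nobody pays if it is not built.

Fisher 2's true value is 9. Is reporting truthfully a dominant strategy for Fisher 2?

Consider the case where Fisher 1 reports 8, Fisher 3 reports 9 and Fisher 4 reports 11.
Truthful report 9: project built, pays 9, utility 9 - 9 = 0.
Report 8 instead: project built, pays 8, utility 9 - 8 = 1.
Since 1 > 0, reporting 8 is strictly better here, so truthful reporting is not dominant.

No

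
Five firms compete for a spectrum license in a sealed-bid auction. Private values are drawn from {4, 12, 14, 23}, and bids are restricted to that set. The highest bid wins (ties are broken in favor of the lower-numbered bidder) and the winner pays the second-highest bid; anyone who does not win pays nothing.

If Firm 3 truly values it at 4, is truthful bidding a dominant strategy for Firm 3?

Check each profile of the others' bids and compare truth against every alternative bid.
Others bid (4, 4, 4, 12): truth gives 0, best alternative gives -8.
Others bid (4, 4, 12, 4): truth gives 0, best alternative gives -8.
Others bid (4, 4, 12, 12): truth gives 0, best alternative gives -8.
Others bid (4, 4, 4, 4): truth gives 0, best alternative gives 0.
Others bid (4, 4, 4, 14): truth gives 0, best alternative gives 0.
Others bid (4, 4, 4, 23): truth gives 0, best alternative gives 0.
(Remaining 250 profiles checked similarly; truth is weakly best in each.)
In every case the truthful bid is at least as good as any alternative, so it is a dominant strategy.

Yes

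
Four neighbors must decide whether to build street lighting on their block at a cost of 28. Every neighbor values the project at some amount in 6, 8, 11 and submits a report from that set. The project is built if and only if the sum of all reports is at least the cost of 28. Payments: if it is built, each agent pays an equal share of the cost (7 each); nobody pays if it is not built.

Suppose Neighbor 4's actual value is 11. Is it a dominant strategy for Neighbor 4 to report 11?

Check each profile of the others' reports and compare truth against every alternative report.
Others report (6, 6, 6): truth gives 4, best alternative gives 0.
Others report (6, 6, 8): truth gives 4, best alternative gives 4.
Others report (6, 6, 11): truth gives 4, best alternative gives 4.
Others report (6, 8, 6): truth gives 4, best alternative gives 4.
Others report (6, 8, 8): truth gives 4, best alternative gives 4.
Others report (6, 8, 11): truth gives 4, best alternative gives 4.
(Remaining 21 profiles checked similarly; truth is weakly best in each.)
In every case the truthful report is at least as good as any alternative, so it is a dominant strategy.

Yes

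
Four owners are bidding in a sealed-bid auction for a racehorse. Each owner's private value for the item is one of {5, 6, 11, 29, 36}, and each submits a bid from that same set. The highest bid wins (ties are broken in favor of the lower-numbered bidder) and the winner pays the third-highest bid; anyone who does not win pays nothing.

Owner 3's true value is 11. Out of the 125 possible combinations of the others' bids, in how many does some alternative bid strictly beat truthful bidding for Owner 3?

Others bid (5, 5, 29): truth gives 0; bid 29 gives 6 > 0. Violating.
Others bid (5, 5, 36): truth gives 0; bid 36 gives 6 > 0. Violating.
Others bid (5, 6, 29): truth gives 0; bid 29 gives 5 > 0. Violating.
Others bid (5, 6, 36): truth gives 0; bid 36 gives 5 > 0. Violating.
Others bid (5, 5, 5): truth gives 6; no alternative beats it.
Others bid (5, 5, 6): truth gives 6; no alternative beats it.
(Checking all 125 profiles: 24 have a profitable deviation, 101 do not.)

24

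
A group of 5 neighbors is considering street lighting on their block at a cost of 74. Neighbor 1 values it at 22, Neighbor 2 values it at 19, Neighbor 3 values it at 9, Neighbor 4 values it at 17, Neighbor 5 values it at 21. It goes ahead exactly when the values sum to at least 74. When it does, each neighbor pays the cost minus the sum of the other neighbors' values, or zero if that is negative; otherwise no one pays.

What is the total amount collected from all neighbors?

Total value 88 ≥ cost 74, so it is built.
Neighbor 1: others sum to 66; max(0, 74 - 66) = 8.
Neighbor 2: others sum to 69; max(0, 74 - 69) = 5.
Neighbor 3: others sum to 79; max(0, 74 - 79) = 0.
Neighbor 4: others sum to 71; max(0, 74 - 71) = 3.
Neighbor 5: others sum to 67; max(0, 74 - 67) = 7.
Total collected = 8 + 5 + 0 + 3 + 7 = 23.

23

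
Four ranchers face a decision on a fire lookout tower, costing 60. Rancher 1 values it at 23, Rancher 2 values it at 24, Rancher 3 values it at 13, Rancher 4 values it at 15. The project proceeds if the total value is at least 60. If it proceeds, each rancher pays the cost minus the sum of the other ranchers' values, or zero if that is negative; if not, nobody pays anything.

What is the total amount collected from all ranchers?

Total value 75 ≥ cost 60, so it is built.
Rancher 1: others sum to 52; max(0, 60 - 52) = 8.
Rancher 2: others sum to 51; max(0, 60 - 51) = 9.
Rancher 3: others sum to 62; max(0, 60 - 62) = 0.
Rancher 4: others sum to 60; max(0, 60 - 60) = 0.
Total collected = 8 + 9 + 0 + 0 = 17.

17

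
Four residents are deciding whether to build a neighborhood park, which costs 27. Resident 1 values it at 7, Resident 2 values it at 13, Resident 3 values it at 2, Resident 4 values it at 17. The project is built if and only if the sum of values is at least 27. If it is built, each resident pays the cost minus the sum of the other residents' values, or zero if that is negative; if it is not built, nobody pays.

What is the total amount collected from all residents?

Total value 39 ≥ cost 27, so it is built.
Resident 1: others sum to 32; max(0, 27 - 32) = 0.
Resident 2: others sum to 26; max(0, 27 - 26) = 1.
Resident 3: others sum to 37; max(0, 27 - 37) = 0.
Resident 4: others sum to 22; max(0, 27 - 22) = 5.
Total collected = 0 + 1 + 0 + 5 = 6.

6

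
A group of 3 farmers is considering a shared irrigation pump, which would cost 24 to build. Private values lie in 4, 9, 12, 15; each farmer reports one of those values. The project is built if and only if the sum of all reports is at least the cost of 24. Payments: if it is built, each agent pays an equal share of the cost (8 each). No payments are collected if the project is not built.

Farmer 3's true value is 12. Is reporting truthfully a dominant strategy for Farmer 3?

Yes

Check each profile of the others' reports and compare truth against every alternative report.
Others report (4, 9): truth gives 4, best alternative gives 4.
Others report (4, 12): truth gives 4, best alternative gives 4.
Others report (4, 15): truth gives 4, best alternative gives 4.
Others report (9, 4): truth gives 4, best alternative gives 4.
Others report (9, 9): truth gives 4, best alternative gives 4.
Others report (9, 12): truth gives 4, best alternative gives 4.
(Remaining 10 profiles checked similarly; truth is weakly best in each.)
In every case the truthful report is at least as good as any alternative, so it is a dominant strategy.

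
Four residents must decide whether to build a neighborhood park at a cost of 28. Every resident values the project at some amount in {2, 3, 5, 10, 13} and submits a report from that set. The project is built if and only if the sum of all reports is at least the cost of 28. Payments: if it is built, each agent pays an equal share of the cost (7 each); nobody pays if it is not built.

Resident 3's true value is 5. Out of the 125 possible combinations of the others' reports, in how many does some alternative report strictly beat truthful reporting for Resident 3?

15

Others report (2, 10, 13): truth gives -2; report 2 gives 0 > -2. Violating.
Others report (2, 13, 10): truth gives -2; report 2 gives 0 > -2. Violating.
Others report (3, 10, 10): truth gives -2; report 2 gives 0 > -2. Violating.
Others report (5, 5, 13): truth gives -2; report 2 gives 0 > -2. Violating.
Others report (2, 2, 2): truth gives 0; no alternative beats it.
Others report (2, 2, 3): truth gives 0; no alternative beats it.
(Checking all 125 profiles: 15 have a profitable deviation, 110 do not.)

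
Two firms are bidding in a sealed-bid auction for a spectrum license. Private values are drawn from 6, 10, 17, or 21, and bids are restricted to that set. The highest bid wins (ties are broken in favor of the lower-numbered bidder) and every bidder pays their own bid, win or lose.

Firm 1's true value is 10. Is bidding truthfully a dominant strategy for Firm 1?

Consider the case where Firm 2 bids 6.
Truthful bid 10: wins, pays 10, utility 10 - 10 = 0.
Bid 6 instead: wins, pays 6, utility 10 - 6 = 4.
Since 4 > 0, bidding 6 is strictly better here, so truthful bidding is not dominant.

No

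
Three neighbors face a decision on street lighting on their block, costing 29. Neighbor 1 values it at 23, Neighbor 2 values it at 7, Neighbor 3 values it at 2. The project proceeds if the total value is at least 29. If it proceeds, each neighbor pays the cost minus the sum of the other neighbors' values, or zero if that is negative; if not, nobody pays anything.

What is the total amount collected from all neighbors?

24

Total value 32 ≥ cost 29, so it is built.
Neighbor 1: others sum to 9; max(0, 29 - 9) = 20.
Neighbor 2: others sum to 25; max(0, 29 - 25) = 4.
Neighbor 3: others sum to 30; max(0, 29 - 30) = 0.
Total collected = 20 + 4 + 0 = 24.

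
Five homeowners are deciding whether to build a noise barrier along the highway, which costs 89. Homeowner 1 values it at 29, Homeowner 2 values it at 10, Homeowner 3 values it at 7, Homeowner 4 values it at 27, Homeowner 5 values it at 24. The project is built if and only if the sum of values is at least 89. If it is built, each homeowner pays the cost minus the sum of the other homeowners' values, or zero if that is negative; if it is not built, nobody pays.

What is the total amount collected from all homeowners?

Total value 97 ≥ cost 89, so it is built.
Homeowner 1: others sum to 68; max(0, 89 - 68) = 21.
Homeowner 2: others sum to 87; max(0, 89 - 87) = 2.
Homeowner 3: others sum to 90; max(0, 89 - 90) = 0.
Homeowner 4: others sum to 70; max(0, 89 - 70) = 19.
Homeowner 5: others sum to 73; max(0, 89 - 73) = 16.
Total collected = 21 + 2 + 0 + 19 + 16 = 58.

58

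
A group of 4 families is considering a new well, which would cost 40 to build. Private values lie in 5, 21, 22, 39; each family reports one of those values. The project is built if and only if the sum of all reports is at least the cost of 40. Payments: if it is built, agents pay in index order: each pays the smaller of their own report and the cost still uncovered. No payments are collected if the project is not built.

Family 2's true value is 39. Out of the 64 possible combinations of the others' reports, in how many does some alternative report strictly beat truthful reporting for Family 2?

45

Others report (5, 5, 21): truth gives 4; report 21 gives 18 > 4. Violating.
Others report (5, 5, 22): truth gives 4; report 21 gives 18 > 4. Violating.
Others report (5, 5, 39): truth gives 4; report 5 gives 34 > 4. Violating.
Others report (5, 21, 5): truth gives 4; report 21 gives 18 > 4. Violating.
Others report (5, 5, 5): truth gives 4; no alternative beats it.
Others report (21, 5, 5): truth gives 20; no alternative beats it.
(Checking all 64 profiles: 45 have a profitable deviation, 19 do not.)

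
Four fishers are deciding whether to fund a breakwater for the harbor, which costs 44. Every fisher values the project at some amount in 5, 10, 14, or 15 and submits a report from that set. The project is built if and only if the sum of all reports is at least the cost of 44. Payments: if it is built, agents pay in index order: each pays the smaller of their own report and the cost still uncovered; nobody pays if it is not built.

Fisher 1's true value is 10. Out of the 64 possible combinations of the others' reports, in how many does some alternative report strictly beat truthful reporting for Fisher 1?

17

Others report (10, 14, 15): truth gives 0; report 5 gives 5 > 0. Violating.
Others report (10, 15, 14): truth gives 0; report 5 gives 5 > 0. Violating.
Others report (10, 15, 15): truth gives 0; report 5 gives 5 > 0. Violating.
Others report (14, 10, 15): truth gives 0; report 5 gives 5 > 0. Violating.
Others report (5, 5, 5): truth gives 0; no alternative beats it.
Others report (5, 5, 10): truth gives 0; no alternative beats it.
(Checking all 64 profiles: 17 have a profitable deviation, 47 do not.)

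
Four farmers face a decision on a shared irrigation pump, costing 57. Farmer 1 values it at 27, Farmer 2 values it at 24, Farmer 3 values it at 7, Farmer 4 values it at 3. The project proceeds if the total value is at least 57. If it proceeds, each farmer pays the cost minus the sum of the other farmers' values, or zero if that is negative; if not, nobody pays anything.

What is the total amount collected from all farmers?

Total value 61 ≥ cost 57, so it is built.
Farmer 1: others sum to 34; max(0, 57 - 34) = 23.
Farmer 2: others sum to 37; max(0, 57 - 37) = 20.
Farmer 3: others sum to 54; max(0, 57 - 54) = 3.
Farmer 4: others sum to 58; max(0, 57 - 58) = 0.
Total collected = 23 + 20 + 3 + 0 = 46.

46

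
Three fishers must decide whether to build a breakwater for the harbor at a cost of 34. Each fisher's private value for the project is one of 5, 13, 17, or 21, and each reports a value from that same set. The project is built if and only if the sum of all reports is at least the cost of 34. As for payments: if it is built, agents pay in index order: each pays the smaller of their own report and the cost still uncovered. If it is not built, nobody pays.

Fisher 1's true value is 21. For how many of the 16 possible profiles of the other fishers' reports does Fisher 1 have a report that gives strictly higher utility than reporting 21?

Others report (5, 13): truth gives 0; report 17 gives 4 > 0. Violating.
Others report (5, 17): truth gives 0; report 13 gives 8 > 0. Violating.
Others report (5, 21): truth gives 0; report 13 gives 8 > 0. Violating.
Others report (13, 5): truth gives 0; report 17 gives 4 > 0. Violating.
Others report (5, 5): truth gives 0; no alternative beats it.
(Checking all 16 profiles: 15 have a profitable deviation, 1 does not.)

15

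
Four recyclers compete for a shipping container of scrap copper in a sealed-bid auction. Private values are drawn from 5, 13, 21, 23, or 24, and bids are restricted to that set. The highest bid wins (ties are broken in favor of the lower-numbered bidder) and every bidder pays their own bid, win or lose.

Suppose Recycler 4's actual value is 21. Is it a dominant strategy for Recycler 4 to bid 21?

No

Consider the case where Recycler 1 bids 5, Recycler 2 bids 5 and Recycler 3 bids 5.
Truthful bid 21: wins, pays 21, utility 21 - 21 = 0.
Bid 13 instead: wins, pays 13, utility 21 - 13 = 8.
Since 8 > 0, bidding 13 is strictly better here, so truthful bidding is not dominant.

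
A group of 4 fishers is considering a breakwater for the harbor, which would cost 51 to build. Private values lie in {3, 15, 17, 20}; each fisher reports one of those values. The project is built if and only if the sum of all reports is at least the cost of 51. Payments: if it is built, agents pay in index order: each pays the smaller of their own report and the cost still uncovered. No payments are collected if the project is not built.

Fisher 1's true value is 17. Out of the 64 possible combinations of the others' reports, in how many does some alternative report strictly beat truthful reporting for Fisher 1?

45

Others report (3, 15, 20): truth gives 0; report 15 gives 2 > 0. Violating.
Others report (3, 17, 17): truth gives 0; report 15 gives 2 > 0. Violating.
Others report (3, 17, 20): truth gives 0; report 15 gives 2 > 0. Violating.
Others report (3, 20, 15): truth gives 0; report 15 gives 2 > 0. Violating.
Others report (3, 3, 3): truth gives 0; no alternative beats it.
Others report (3, 3, 15): truth gives 0; no alternative beats it.
(Checking all 64 profiles: 45 have a profitable deviation, 19 do not.)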